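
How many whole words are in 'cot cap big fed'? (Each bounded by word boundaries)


Word boundaries (\b) mark the start/end of each word.
Text: 'cot cap big fed'
Splitting by whitespace:
  Word 1: 'cot'
  Word 2: 'cap'
  Word 3: 'big'
  Word 4: 'fed'
Total whole words: 4

4


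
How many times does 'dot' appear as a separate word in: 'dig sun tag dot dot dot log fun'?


Scanning each word for exact match 'dot':
  Word 1: 'dig' -> no
  Word 2: 'sun' -> no
  Word 3: 'tag' -> no
  Word 4: 'dot' -> MATCH
  Word 5: 'dot' -> MATCH
  Word 6: 'dot' -> MATCH
  Word 7: 'log' -> no
  Word 8: 'fun' -> no
Total matches: 3

3


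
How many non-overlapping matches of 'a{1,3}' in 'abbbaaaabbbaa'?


Pattern 'a{1,3}' matches between 1 and 3 consecutive a's (greedy).
String: 'abbbaaaabbbaa'
Finding runs of a's and applying greedy matching:
  Run at pos 0: 'a' (length 1)
  Run at pos 4: 'aaaa' (length 4)
  Run at pos 11: 'aa' (length 2)
Matches: ['a', 'aaa', 'a', 'aa']
Count: 4

4


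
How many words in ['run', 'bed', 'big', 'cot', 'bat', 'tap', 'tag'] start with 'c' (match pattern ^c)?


Pattern ^c anchors to start of word. Check which words begin with 'c':
  'run' -> no
  'bed' -> no
  'big' -> no
  'cot' -> MATCH (starts with 'c')
  'bat' -> no
  'tap' -> no
  'tag' -> no
Matching words: ['cot']
Count: 1

1


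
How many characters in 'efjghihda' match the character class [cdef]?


Character class [cdef] matches any of: {c, d, e, f}
Scanning string 'efjghihda' character by character:
  pos 0: 'e' -> MATCH
  pos 1: 'f' -> MATCH
  pos 2: 'j' -> no
  pos 3: 'g' -> no
  pos 4: 'h' -> no
  pos 5: 'i' -> no
  pos 6: 'h' -> no
  pos 7: 'd' -> MATCH
  pos 8: 'a' -> no
Total matches: 3

3


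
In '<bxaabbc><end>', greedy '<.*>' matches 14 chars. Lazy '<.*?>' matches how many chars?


Greedy '<.*>' tries to match as MUCH as possible.
Lazy '<.*?>' tries to match as LITTLE as possible.

String: '<bxaabbc><end>'
Greedy '<.*>' starts at first '<' and extends to the LAST '>': '<bxaabbc><end>' (14 chars)
Lazy '<.*?>' starts at first '<' and stops at the FIRST '>': '<bxaabbc>' (9 chars)

9


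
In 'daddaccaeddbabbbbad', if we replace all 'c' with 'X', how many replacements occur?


re.sub('c', 'X', text) replaces every occurrence of 'c' with 'X'.
Text: 'daddaccaeddbabbbbad'
Scanning for 'c':
  pos 5: 'c' -> replacement #1
  pos 6: 'c' -> replacement #2
Total replacements: 2

2


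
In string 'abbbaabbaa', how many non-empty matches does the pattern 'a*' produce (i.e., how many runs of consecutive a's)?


Pattern 'a*' matches zero or more a's. We want non-empty runs of consecutive a's.
String: 'abbbaabbaa'
Walking through the string to find runs of a's:
  Run 1: positions 0-0 -> 'a'
  Run 2: positions 4-5 -> 'aa'
  Run 3: positions 8-9 -> 'aa'
Non-empty runs found: ['a', 'aa', 'aa']
Count: 3

3


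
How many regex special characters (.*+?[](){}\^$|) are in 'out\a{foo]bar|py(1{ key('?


Regex special characters are: . * + ? [ ] ( ) { } \ ^ $ |
Scanning 'out\a{foo]bar|py(1{ key(':
  pos 3: '\' -> SPECIAL
  pos 5: '{' -> SPECIAL
  pos 9: ']' -> SPECIAL
  pos 13: '|' -> SPECIAL
  pos 16: '(' -> SPECIAL
  pos 18: '{' -> SPECIAL
  pos 23: '(' -> SPECIAL
Special chars found: ['\\', '{', ']', '|', '(', '{', '(']
Total: 7

7


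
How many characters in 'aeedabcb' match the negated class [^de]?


Negated class [^de] matches any char NOT in {d, e}
Scanning 'aeedabcb':
  pos 0: 'a' -> MATCH
  pos 1: 'e' -> no (excluded)
  pos 2: 'e' -> no (excluded)
  pos 3: 'd' -> no (excluded)
  pos 4: 'a' -> MATCH
  pos 5: 'b' -> MATCH
  pos 6: 'c' -> MATCH
  pos 7: 'b' -> MATCH
Total matches: 5

5


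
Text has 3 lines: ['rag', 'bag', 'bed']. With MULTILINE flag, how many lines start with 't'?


With MULTILINE flag, ^ matches the start of each line.
Lines: ['rag', 'bag', 'bed']
Checking which lines start with 't':
  Line 1: 'rag' -> no
  Line 2: 'bag' -> no
  Line 3: 'bed' -> no
Matching lines: []
Count: 0

0


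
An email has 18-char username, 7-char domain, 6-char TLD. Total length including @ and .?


An email address has format: username@domain.tld
Username length: 18
'@' character: 1
Domain length: 7
'.' character: 1
TLD length: 6
Total = 18 + 1 + 7 + 1 + 6 = 33

33


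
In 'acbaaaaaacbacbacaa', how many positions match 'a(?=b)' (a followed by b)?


Lookahead 'a(?=b)' matches 'a' only when followed by 'b'.
String: 'acbaaaaaacbacbacaa'
Checking each position where char is 'a':
  pos 0: 'a' -> no (next='c')
  pos 3: 'a' -> no (next='a')
  pos 4: 'a' -> no (next='a')
  pos 5: 'a' -> no (next='a')
  pos 6: 'a' -> no (next='a')
  pos 7: 'a' -> no (next='a')
  pos 8: 'a' -> no (next='c')
  pos 11: 'a' -> no (next='c')
  pos 14: 'a' -> no (next='c')
  pos 16: 'a' -> no (next='a')
Matching positions: []
Count: 0

0


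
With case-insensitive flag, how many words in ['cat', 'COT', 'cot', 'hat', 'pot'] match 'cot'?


Case-insensitive matching: compare each word's lowercase form to 'cot'.
  'cat' -> lower='cat' -> no
  'COT' -> lower='cot' -> MATCH
  'cot' -> lower='cot' -> MATCH
  'hat' -> lower='hat' -> no
  'pot' -> lower='pot' -> no
Matches: ['COT', 'cot']
Count: 2

2


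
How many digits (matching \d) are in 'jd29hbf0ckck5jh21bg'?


\d matches any digit 0-9.
Scanning 'jd29hbf0ckck5jh21bg':
  pos 2: '2' -> DIGIT
  pos 3: '9' -> DIGIT
  pos 7: '0' -> DIGIT
  pos 12: '5' -> DIGIT
  pos 15: '2' -> DIGIT
  pos 16: '1' -> DIGIT
Digits found: ['2', '9', '0', '5', '2', '1']
Total: 6

6


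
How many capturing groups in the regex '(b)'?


To count capturing groups, count each '(' that starts a group.
Pattern: '(b)'
Walking through the pattern:
  Position 0: '(' -> group #1
Total capturing groups: 1

1


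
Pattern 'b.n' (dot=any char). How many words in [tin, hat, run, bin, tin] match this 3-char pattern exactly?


Pattern 'b.n' means: starts with 'b', any single char, ends with 'n'.
Checking each word (must be exactly 3 chars):
  'tin' (len=3): no
  'hat' (len=3): no
  'run' (len=3): no
  'bin' (len=3): MATCH
  'tin' (len=3): no
Matching words: ['bin']
Total: 1

1


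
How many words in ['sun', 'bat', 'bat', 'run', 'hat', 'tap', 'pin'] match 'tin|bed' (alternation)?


Alternation 'tin|bed' matches either 'tin' or 'bed'.
Checking each word:
  'sun' -> no
  'bat' -> no
  'bat' -> no
  'run' -> no
  'hat' -> no
  'tap' -> no
  'pin' -> no
Matches: []
Count: 0

0


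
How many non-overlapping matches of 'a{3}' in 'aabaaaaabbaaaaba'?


Pattern 'a{3}' matches exactly 3 consecutive a's (greedy, non-overlapping).
String: 'aabaaaaabbaaaaba'
Scanning for runs of a's:
  Run at pos 0: 'aa' (length 2) -> 0 match(es)
  Run at pos 3: 'aaaaa' (length 5) -> 1 match(es)
  Run at pos 10: 'aaaa' (length 4) -> 1 match(es)
  Run at pos 15: 'a' (length 1) -> 0 match(es)
Matches found: ['aaa', 'aaa']
Total: 2

2


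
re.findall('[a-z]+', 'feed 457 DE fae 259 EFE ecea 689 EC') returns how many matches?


Pattern '[a-z]+' finds one or more lowercase letters.
Text: 'feed 457 DE fae 259 EFE ecea 689 EC'
Scanning for matches:
  Match 1: 'feed'
  Match 2: 'fae'
  Match 3: 'ecea'
Total matches: 3

3


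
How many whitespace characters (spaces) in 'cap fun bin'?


\s matches whitespace characters (spaces, tabs, etc.).
Text: 'cap fun bin'
This text has 3 words separated by spaces.
Number of spaces = number of words - 1 = 3 - 1 = 2

2


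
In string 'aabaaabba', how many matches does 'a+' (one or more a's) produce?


Pattern 'a+' matches one or more consecutive a's.
String: 'aabaaabba'
Scanning for runs of a:
  Match 1: 'aa' (length 2)
  Match 2: 'aaa' (length 3)
  Match 3: 'a' (length 1)
Total matches: 3

3


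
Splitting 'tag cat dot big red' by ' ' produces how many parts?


Splitting by ' ' breaks the string at each occurrence of the separator.
Text: 'tag cat dot big red'
Parts after split:
  Part 1: 'tag'
  Part 2: 'cat'
  Part 3: 'dot'
  Part 4: 'big'
  Part 5: 'red'
Total parts: 5

5


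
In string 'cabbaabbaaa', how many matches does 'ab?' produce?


Pattern 'ab?' matches 'a' optionally followed by 'b'.
String: 'cabbaabbaaa'
Scanning left to right for 'a' then checking next char:
  Match 1: 'ab' (a followed by b)
  Match 2: 'a' (a not followed by b)
  Match 3: 'ab' (a followed by b)
  Match 4: 'a' (a not followed by b)
  Match 5: 'a' (a not followed by b)
  Match 6: 'a' (a not followed by b)
Total matches: 6

6


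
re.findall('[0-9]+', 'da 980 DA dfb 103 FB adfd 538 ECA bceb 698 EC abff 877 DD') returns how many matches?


Pattern '[0-9]+' finds one or more digits.
Text: 'da 980 DA dfb 103 FB adfd 538 ECA bceb 698 EC abff 877 DD'
Scanning for matches:
  Match 1: '980'
  Match 2: '103'
  Match 3: '538'
  Match 4: '698'
  Match 5: '877'
Total matches: 5

5


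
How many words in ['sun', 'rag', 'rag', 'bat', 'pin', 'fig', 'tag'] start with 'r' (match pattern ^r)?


Pattern ^r anchors to start of word. Check which words begin with 'r':
  'sun' -> no
  'rag' -> MATCH (starts with 'r')
  'rag' -> MATCH (starts with 'r')
  'bat' -> no
  'pin' -> no
  'fig' -> no
  'tag' -> no
Matching words: ['rag', 'rag']
Count: 2

2


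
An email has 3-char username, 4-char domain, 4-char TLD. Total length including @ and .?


An email address has format: username@domain.tld
Username length: 3
'@' character: 1
Domain length: 4
'.' character: 1
TLD length: 4
Total = 3 + 1 + 4 + 1 + 4 = 13

13


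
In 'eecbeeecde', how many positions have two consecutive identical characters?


Looking for consecutive identical characters in 'eecbeeecde':
  pos 0-1: 'e' vs 'e' -> MATCH ('ee')
  pos 1-2: 'e' vs 'c' -> different
  pos 2-3: 'c' vs 'b' -> different
  pos 3-4: 'b' vs 'e' -> different
  pos 4-5: 'e' vs 'e' -> MATCH ('ee')
  pos 5-6: 'e' vs 'e' -> MATCH ('ee')
  pos 6-7: 'e' vs 'c' -> different
  pos 7-8: 'c' vs 'd' -> different
  pos 8-9: 'd' vs 'e' -> different
Consecutive identical pairs: ['ee', 'ee', 'ee']
Count: 3

3


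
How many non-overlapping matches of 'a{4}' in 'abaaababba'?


Pattern 'a{4}' matches exactly 4 consecutive a's (greedy, non-overlapping).
String: 'abaaababba'
Scanning for runs of a's:
  Run at pos 0: 'a' (length 1) -> 0 match(es)
  Run at pos 2: 'aaa' (length 3) -> 0 match(es)
  Run at pos 6: 'a' (length 1) -> 0 match(es)
  Run at pos 9: 'a' (length 1) -> 0 match(es)
Matches found: []
Total: 0

0


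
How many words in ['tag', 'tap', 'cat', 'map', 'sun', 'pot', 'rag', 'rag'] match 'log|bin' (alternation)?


Alternation 'log|bin' matches either 'log' or 'bin'.
Checking each word:
  'tag' -> no
  'tap' -> no
  'cat' -> no
  'map' -> no
  'sun' -> no
  'pot' -> no
  'rag' -> no
  'rag' -> no
Matches: []
Count: 0

0


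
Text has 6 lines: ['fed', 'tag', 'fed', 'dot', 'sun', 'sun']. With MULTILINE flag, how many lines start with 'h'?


With MULTILINE flag, ^ matches the start of each line.
Lines: ['fed', 'tag', 'fed', 'dot', 'sun', 'sun']
Checking which lines start with 'h':
  Line 1: 'fed' -> no
  Line 2: 'tag' -> no
  Line 3: 'fed' -> no
  Line 4: 'dot' -> no
  Line 5: 'sun' -> no
  Line 6: 'sun' -> no
Matching lines: []
Count: 0

0


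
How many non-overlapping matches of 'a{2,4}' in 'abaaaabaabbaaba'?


Pattern 'a{2,4}' matches between 2 and 4 consecutive a's (greedy).
String: 'abaaaabaabbaaba'
Finding runs of a's and applying greedy matching:
  Run at pos 0: 'a' (length 1)
  Run at pos 2: 'aaaa' (length 4)
  Run at pos 7: 'aa' (length 2)
  Run at pos 11: 'aa' (length 2)
  Run at pos 14: 'a' (length 1)
Matches: ['aaaa', 'aa', 'aa']
Count: 3

3


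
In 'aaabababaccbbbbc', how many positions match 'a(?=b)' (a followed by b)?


Lookahead 'a(?=b)' matches 'a' only when followed by 'b'.
String: 'aaabababaccbbbbc'
Checking each position where char is 'a':
  pos 0: 'a' -> no (next='a')
  pos 1: 'a' -> no (next='a')
  pos 2: 'a' -> MATCH (next='b')
  pos 4: 'a' -> MATCH (next='b')
  pos 6: 'a' -> MATCH (next='b')
  pos 8: 'a' -> no (next='c')
Matching positions: [2, 4, 6]
Count: 3

3


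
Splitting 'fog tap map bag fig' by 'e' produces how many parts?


Splitting by 'e' breaks the string at each occurrence of the separator.
Text: 'fog tap map bag fig'
Parts after split:
  Part 1: 'fog tap map bag fig'
Total parts: 1

1


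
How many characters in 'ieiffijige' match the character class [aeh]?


Character class [aeh] matches any of: {a, e, h}
Scanning string 'ieiffijige' character by character:
  pos 0: 'i' -> no
  pos 1: 'e' -> MATCH
  pos 2: 'i' -> no
  pos 3: 'f' -> no
  pos 4: 'f' -> no
  pos 5: 'i' -> no
  pos 6: 'j' -> no
  pos 7: 'i' -> no
  pos 8: 'g' -> no
  pos 9: 'e' -> MATCH
Total matches: 2

2


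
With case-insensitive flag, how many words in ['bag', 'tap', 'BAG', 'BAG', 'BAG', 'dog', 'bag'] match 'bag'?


Case-insensitive matching: compare each word's lowercase form to 'bag'.
  'bag' -> lower='bag' -> MATCH
  'tap' -> lower='tap' -> no
  'BAG' -> lower='bag' -> MATCH
  'BAG' -> lower='bag' -> MATCH
  'BAG' -> lower='bag' -> MATCH
  'dog' -> lower='dog' -> no
  'bag' -> lower='bag' -> MATCH
Matches: ['bag', 'BAG', 'BAG', 'BAG', 'bag']
Count: 5

5


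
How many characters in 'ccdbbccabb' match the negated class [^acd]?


Negated class [^acd] matches any char NOT in {a, c, d}
Scanning 'ccdbbccabb':
  pos 0: 'c' -> no (excluded)
  pos 1: 'c' -> no (excluded)
  pos 2: 'd' -> no (excluded)
  pos 3: 'b' -> MATCH
  pos 4: 'b' -> MATCH
  pos 5: 'c' -> no (excluded)
  pos 6: 'c' -> no (excluded)
  pos 7: 'a' -> no (excluded)
  pos 8: 'b' -> MATCH
  pos 9: 'b' -> MATCH
Total matches: 4

4


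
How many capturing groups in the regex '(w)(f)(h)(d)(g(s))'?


To count capturing groups, count each '(' that starts a group.
Pattern: '(w)(f)(h)(d)(g(s))'
Walking through the pattern:
  Position 0: '(' -> group #1
  Position 3: '(' -> group #2
  Position 6: '(' -> group #3
  Position 9: '(' -> group #4
  Position 12: '(' -> group #5
  Position 14: '(' -> group #6
Total capturing groups: 6

6


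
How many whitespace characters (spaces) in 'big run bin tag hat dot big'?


\s matches whitespace characters (spaces, tabs, etc.).
Text: 'big run bin tag hat dot big'
This text has 7 words separated by spaces.
Number of spaces = number of words - 1 = 7 - 1 = 6

6


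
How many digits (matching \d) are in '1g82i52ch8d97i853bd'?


\d matches any digit 0-9.
Scanning '1g82i52ch8d97i853bd':
  pos 0: '1' -> DIGIT
  pos 2: '8' -> DIGIT
  pos 3: '2' -> DIGIT
  pos 5: '5' -> DIGIT
  pos 6: '2' -> DIGIT
  pos 9: '8' -> DIGIT
  pos 11: '9' -> DIGIT
  pos 12: '7' -> DIGIT
  pos 14: '8' -> DIGIT
  pos 15: '5' -> DIGIT
  pos 16: '3' -> DIGIT
Digits found: ['1', '8', '2', '5', '2', '8', '9', '7', '8', '5', '3']
Total: 11

11


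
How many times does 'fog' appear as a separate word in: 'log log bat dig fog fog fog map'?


Scanning each word for exact match 'fog':
  Word 1: 'log' -> no
  Word 2: 'log' -> no
  Word 3: 'bat' -> no
  Word 4: 'dig' -> no
  Word 5: 'fog' -> MATCH
  Word 6: 'fog' -> MATCH
  Word 7: 'fog' -> MATCH
  Word 8: 'map' -> no
Total matches: 3

3


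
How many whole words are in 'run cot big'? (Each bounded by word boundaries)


Word boundaries (\b) mark the start/end of each word.
Text: 'run cot big'
Splitting by whitespace:
  Word 1: 'run'
  Word 2: 'cot'
  Word 3: 'big'
Total whole words: 3

3


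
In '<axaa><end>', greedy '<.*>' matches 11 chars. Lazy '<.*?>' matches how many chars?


Greedy '<.*>' tries to match as MUCH as possible.
Lazy '<.*?>' tries to match as LITTLE as possible.

String: '<axaa><end>'
Greedy '<.*>' starts at first '<' and extends to the LAST '>': '<axaa><end>' (11 chars)
Lazy '<.*?>' starts at first '<' and stops at the FIRST '>': '<axaa>' (6 chars)

6


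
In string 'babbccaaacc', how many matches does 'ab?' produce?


Pattern 'ab?' matches 'a' optionally followed by 'b'.
String: 'babbccaaacc'
Scanning left to right for 'a' then checking next char:
  Match 1: 'ab' (a followed by b)
  Match 2: 'a' (a not followed by b)
  Match 3: 'a' (a not followed by b)
  Match 4: 'a' (a not followed by b)
Total matches: 4

4


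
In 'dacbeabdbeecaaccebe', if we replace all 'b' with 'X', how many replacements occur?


re.sub('b', 'X', text) replaces every occurrence of 'b' with 'X'.
Text: 'dacbeabdbeecaaccebe'
Scanning for 'b':
  pos 3: 'b' -> replacement #1
  pos 6: 'b' -> replacement #2
  pos 8: 'b' -> replacement #3
  pos 17: 'b' -> replacement #4
Total replacements: 4

4


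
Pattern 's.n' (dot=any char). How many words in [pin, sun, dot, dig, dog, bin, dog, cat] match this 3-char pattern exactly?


Pattern 's.n' means: starts with 's', any single char, ends with 'n'.
Checking each word (must be exactly 3 chars):
  'pin' (len=3): no
  'sun' (len=3): MATCH
  'dot' (len=3): no
  'dig' (len=3): no
  'dog' (len=3): no
  'bin' (len=3): no
  'dog' (len=3): no
  'cat' (len=3): no
Matching words: ['sun']
Total: 1

1


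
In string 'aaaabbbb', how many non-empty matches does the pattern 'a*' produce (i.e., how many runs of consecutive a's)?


Pattern 'a*' matches zero or more a's. We want non-empty runs of consecutive a's.
String: 'aaaabbbb'
Walking through the string to find runs of a's:
  Run 1: positions 0-3 -> 'aaaa'
Non-empty runs found: ['aaaa']
Count: 1

1


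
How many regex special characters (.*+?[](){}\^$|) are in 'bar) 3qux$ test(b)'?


Regex special characters are: . * + ? [ ] ( ) { } \ ^ $ |
Scanning 'bar) 3qux$ test(b)':
  pos 3: ')' -> SPECIAL
  pos 9: '$' -> SPECIAL
  pos 15: '(' -> SPECIAL
  pos 17: ')' -> SPECIAL
Special chars found: [')', '$', '(', ')']
Total: 4

4


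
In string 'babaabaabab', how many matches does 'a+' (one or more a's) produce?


Pattern 'a+' matches one or more consecutive a's.
String: 'babaabaabab'
Scanning for runs of a:
  Match 1: 'a' (length 1)
  Match 2: 'aa' (length 2)
  Match 3: 'aa' (length 2)
  Match 4: 'a' (length 1)
Total matches: 4

4


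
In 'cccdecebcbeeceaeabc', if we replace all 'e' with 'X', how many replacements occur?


re.sub('e', 'X', text) replaces every occurrence of 'e' with 'X'.
Text: 'cccdecebcbeeceaeabc'
Scanning for 'e':
  pos 4: 'e' -> replacement #1
  pos 6: 'e' -> replacement #2
  pos 10: 'e' -> replacement #3
  pos 11: 'e' -> replacement #4
  pos 13: 'e' -> replacement #5
  pos 15: 'e' -> replacement #6
Total replacements: 6

6


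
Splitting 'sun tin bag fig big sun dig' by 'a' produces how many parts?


Splitting by 'a' breaks the string at each occurrence of the separator.
Text: 'sun tin bag fig big sun dig'
Parts after split:
  Part 1: 'sun tin b'
  Part 2: 'g fig big sun dig'
Total parts: 2

2


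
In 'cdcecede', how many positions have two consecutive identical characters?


Looking for consecutive identical characters in 'cdcecede':
  pos 0-1: 'c' vs 'd' -> different
  pos 1-2: 'd' vs 'c' -> different
  pos 2-3: 'c' vs 'e' -> different
  pos 3-4: 'e' vs 'c' -> different
  pos 4-5: 'c' vs 'e' -> different
  pos 5-6: 'e' vs 'd' -> different
  pos 6-7: 'd' vs 'e' -> different
Consecutive identical pairs: []
Count: 0

0


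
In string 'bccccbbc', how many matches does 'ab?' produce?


Pattern 'ab?' matches 'a' optionally followed by 'b'.
String: 'bccccbbc'
Scanning left to right for 'a' then checking next char:
Total matches: 0

0


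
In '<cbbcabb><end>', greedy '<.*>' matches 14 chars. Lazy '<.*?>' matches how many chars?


Greedy '<.*>' tries to match as MUCH as possible.
Lazy '<.*?>' tries to match as LITTLE as possible.

String: '<cbbcabb><end>'
Greedy '<.*>' starts at first '<' and extends to the LAST '>': '<cbbcabb><end>' (14 chars)
Lazy '<.*?>' starts at first '<' and stops at the FIRST '>': '<cbbcabb>' (9 chars)

9


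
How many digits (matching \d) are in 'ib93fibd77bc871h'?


\d matches any digit 0-9.
Scanning 'ib93fibd77bc871h':
  pos 2: '9' -> DIGIT
  pos 3: '3' -> DIGIT
  pos 8: '7' -> DIGIT
  pos 9: '7' -> DIGIT
  pos 12: '8' -> DIGIT
  pos 13: '7' -> DIGIT
  pos 14: '1' -> DIGIT
Digits found: ['9', '3', '7', '7', '8', '7', '1']
Total: 7

7


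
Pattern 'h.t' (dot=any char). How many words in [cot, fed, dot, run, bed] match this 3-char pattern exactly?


Pattern 'h.t' means: starts with 'h', any single char, ends with 't'.
Checking each word (must be exactly 3 chars):
  'cot' (len=3): no
  'fed' (len=3): no
  'dot' (len=3): no
  'run' (len=3): no
  'bed' (len=3): no
Matching words: []
Total: 0

0


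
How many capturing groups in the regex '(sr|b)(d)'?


To count capturing groups, count each '(' that starts a group.
Pattern: '(sr|b)(d)'
Walking through the pattern:
  Position 0: '(' -> group #1
  Position 6: '(' -> group #2
Total capturing groups: 2

2


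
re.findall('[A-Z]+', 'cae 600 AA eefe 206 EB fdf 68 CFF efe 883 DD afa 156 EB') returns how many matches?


Pattern '[A-Z]+' finds one or more uppercase letters.
Text: 'cae 600 AA eefe 206 EB fdf 68 CFF efe 883 DD afa 156 EB'
Scanning for matches:
  Match 1: 'AA'
  Match 2: 'EB'
  Match 3: 'CFF'
  Match 4: 'DD'
  Match 5: 'EB'
Total matches: 5

5


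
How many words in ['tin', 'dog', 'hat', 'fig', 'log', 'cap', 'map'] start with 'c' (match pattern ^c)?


Pattern ^c anchors to start of word. Check which words begin with 'c':
  'tin' -> no
  'dog' -> no
  'hat' -> no
  'fig' -> no
  'log' -> no
  'cap' -> MATCH (starts with 'c')
  'map' -> no
Matching words: ['cap']
Count: 1

1


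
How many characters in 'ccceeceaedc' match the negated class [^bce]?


Negated class [^bce] matches any char NOT in {b, c, e}
Scanning 'ccceeceaedc':
  pos 0: 'c' -> no (excluded)
  pos 1: 'c' -> no (excluded)
  pos 2: 'c' -> no (excluded)
  pos 3: 'e' -> no (excluded)
  pos 4: 'e' -> no (excluded)
  pos 5: 'c' -> no (excluded)
  pos 6: 'e' -> no (excluded)
  pos 7: 'a' -> MATCH
  pos 8: 'e' -> no (excluded)
  pos 9: 'd' -> MATCH
  pos 10: 'c' -> no (excluded)
Total matches: 2

2


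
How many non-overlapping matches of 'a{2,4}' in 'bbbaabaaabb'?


Pattern 'a{2,4}' matches between 2 and 4 consecutive a's (greedy).
String: 'bbbaabaaabb'
Finding runs of a's and applying greedy matching:
  Run at pos 3: 'aa' (length 2)
  Run at pos 6: 'aaa' (length 3)
Matches: ['aa', 'aaa']
Count: 2

2


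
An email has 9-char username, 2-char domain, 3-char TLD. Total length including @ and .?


An email address has format: username@domain.tld
Username length: 9
'@' character: 1
Domain length: 2
'.' character: 1
TLD length: 3
Total = 9 + 1 + 2 + 1 + 3 = 16

16


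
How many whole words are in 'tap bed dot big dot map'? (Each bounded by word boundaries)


Word boundaries (\b) mark the start/end of each word.
Text: 'tap bed dot big dot map'
Splitting by whitespace:
  Word 1: 'tap'
  Word 2: 'bed'
  Word 3: 'dot'
  Word 4: 'big'
  Word 5: 'dot'
  Word 6: 'map'
Total whole words: 6

6


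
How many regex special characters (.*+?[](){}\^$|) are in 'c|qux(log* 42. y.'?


Regex special characters are: . * + ? [ ] ( ) { } \ ^ $ |
Scanning 'c|qux(log* 42. y.':
  pos 1: '|' -> SPECIAL
  pos 5: '(' -> SPECIAL
  pos 9: '*' -> SPECIAL
  pos 13: '.' -> SPECIAL
  pos 16: '.' -> SPECIAL
Special chars found: ['|', '(', '*', '.', '.']
Total: 5

5


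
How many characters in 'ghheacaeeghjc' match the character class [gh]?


Character class [gh] matches any of: {g, h}
Scanning string 'ghheacaeeghjc' character by character:
  pos 0: 'g' -> MATCH
  pos 1: 'h' -> MATCH
  pos 2: 'h' -> MATCH
  pos 3: 'e' -> no
  pos 4: 'a' -> no
  pos 5: 'c' -> no
  pos 6: 'a' -> no
  pos 7: 'e' -> no
  pos 8: 'e' -> no
  pos 9: 'g' -> MATCH
  pos 10: 'h' -> MATCH
  pos 11: 'j' -> no
  pos 12: 'c' -> no
Total matches: 5

5


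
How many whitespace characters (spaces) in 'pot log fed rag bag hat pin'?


\s matches whitespace characters (spaces, tabs, etc.).
Text: 'pot log fed rag bag hat pin'
This text has 7 words separated by spaces.
Number of spaces = number of words - 1 = 7 - 1 = 6

6


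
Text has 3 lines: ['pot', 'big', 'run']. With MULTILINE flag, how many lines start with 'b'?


With MULTILINE flag, ^ matches the start of each line.
Lines: ['pot', 'big', 'run']
Checking which lines start with 'b':
  Line 1: 'pot' -> no
  Line 2: 'big' -> MATCH
  Line 3: 'run' -> no
Matching lines: ['big']
Count: 1

1


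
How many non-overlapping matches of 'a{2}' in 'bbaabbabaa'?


Pattern 'a{2}' matches exactly 2 consecutive a's (greedy, non-overlapping).
String: 'bbaabbabaa'
Scanning for runs of a's:
  Run at pos 2: 'aa' (length 2) -> 1 match(es)
  Run at pos 6: 'a' (length 1) -> 0 match(es)
  Run at pos 8: 'aa' (length 2) -> 1 match(es)
Matches found: ['aa', 'aa']
Total: 2

2


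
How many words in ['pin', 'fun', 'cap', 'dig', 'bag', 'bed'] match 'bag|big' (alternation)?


Alternation 'bag|big' matches either 'bag' or 'big'.
Checking each word:
  'pin' -> no
  'fun' -> no
  'cap' -> no
  'dig' -> no
  'bag' -> MATCH
  'bed' -> no
Matches: ['bag']
Count: 1

1


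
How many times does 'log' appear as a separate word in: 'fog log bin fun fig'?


Scanning each word for exact match 'log':
  Word 1: 'fog' -> no
  Word 2: 'log' -> MATCH
  Word 3: 'bin' -> no
  Word 4: 'fun' -> no
  Word 5: 'fig' -> no
Total matches: 1

1


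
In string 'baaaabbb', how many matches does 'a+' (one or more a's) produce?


Pattern 'a+' matches one or more consecutive a's.
String: 'baaaabbb'
Scanning for runs of a:
  Match 1: 'aaaa' (length 4)
Total matches: 1

1


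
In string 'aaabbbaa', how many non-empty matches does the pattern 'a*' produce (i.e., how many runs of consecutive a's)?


Pattern 'a*' matches zero or more a's. We want non-empty runs of consecutive a's.
String: 'aaabbbaa'
Walking through the string to find runs of a's:
  Run 1: positions 0-2 -> 'aaa'
  Run 2: positions 6-7 -> 'aa'
Non-empty runs found: ['aaa', 'aa']
Count: 2

2


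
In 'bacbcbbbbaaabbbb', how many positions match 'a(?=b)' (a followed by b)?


Lookahead 'a(?=b)' matches 'a' only when followed by 'b'.
String: 'bacbcbbbbaaabbbb'
Checking each position where char is 'a':
  pos 1: 'a' -> no (next='c')
  pos 9: 'a' -> no (next='a')
  pos 10: 'a' -> no (next='a')
  pos 11: 'a' -> MATCH (next='b')
Matching positions: [11]
Count: 1

1


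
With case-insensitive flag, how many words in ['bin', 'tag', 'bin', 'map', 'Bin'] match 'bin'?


Case-insensitive matching: compare each word's lowercase form to 'bin'.
  'bin' -> lower='bin' -> MATCH
  'tag' -> lower='tag' -> no
  'bin' -> lower='bin' -> MATCH
  'map' -> lower='map' -> no
  'Bin' -> lower='bin' -> MATCH
Matches: ['bin', 'bin', 'Bin']
Count: 3

3


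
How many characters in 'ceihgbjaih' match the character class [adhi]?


Character class [adhi] matches any of: {a, d, h, i}
Scanning string 'ceihgbjaih' character by character:
  pos 0: 'c' -> no
  pos 1: 'e' -> no
  pos 2: 'i' -> MATCH
  pos 3: 'h' -> MATCH
  pos 4: 'g' -> no
  pos 5: 'b' -> no
  pos 6: 'j' -> no
  pos 7: 'a' -> MATCH
  pos 8: 'i' -> MATCH
  pos 9: 'h' -> MATCH
Total matches: 5

5


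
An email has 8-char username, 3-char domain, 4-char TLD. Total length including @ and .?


An email address has format: username@domain.tld
Username length: 8
'@' character: 1
Domain length: 3
'.' character: 1
TLD length: 4
Total = 8 + 1 + 3 + 1 + 4 = 17

17


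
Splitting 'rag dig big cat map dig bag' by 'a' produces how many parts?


Splitting by 'a' breaks the string at each occurrence of the separator.
Text: 'rag dig big cat map dig bag'
Parts after split:
  Part 1: 'r'
  Part 2: 'g dig big c'
  Part 3: 't m'
  Part 4: 'p dig b'
  Part 5: 'g'
Total parts: 5

5


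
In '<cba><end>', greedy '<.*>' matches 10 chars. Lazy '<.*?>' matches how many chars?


Greedy '<.*>' tries to match as MUCH as possible.
Lazy '<.*?>' tries to match as LITTLE as possible.

String: '<cba><end>'
Greedy '<.*>' starts at first '<' and extends to the LAST '>': '<cba><end>' (10 chars)
Lazy '<.*?>' starts at first '<' and stops at the FIRST '>': '<cba>' (5 chars)

5


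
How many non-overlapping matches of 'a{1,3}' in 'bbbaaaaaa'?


Pattern 'a{1,3}' matches between 1 and 3 consecutive a's (greedy).
String: 'bbbaaaaaa'
Finding runs of a's and applying greedy matching:
  Run at pos 3: 'aaaaaa' (length 6)
Matches: ['aaa', 'aaa']
Count: 2

2


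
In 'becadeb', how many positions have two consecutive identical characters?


Looking for consecutive identical characters in 'becadeb':
  pos 0-1: 'b' vs 'e' -> different
  pos 1-2: 'e' vs 'c' -> different
  pos 2-3: 'c' vs 'a' -> different
  pos 3-4: 'a' vs 'd' -> different
  pos 4-5: 'd' vs 'e' -> different
  pos 5-6: 'e' vs 'b' -> different
Consecutive identical pairs: []
Count: 0

0


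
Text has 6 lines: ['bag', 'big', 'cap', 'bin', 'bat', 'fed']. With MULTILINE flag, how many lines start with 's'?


With MULTILINE flag, ^ matches the start of each line.
Lines: ['bag', 'big', 'cap', 'bin', 'bat', 'fed']
Checking which lines start with 's':
  Line 1: 'bag' -> no
  Line 2: 'big' -> no
  Line 3: 'cap' -> no
  Line 4: 'bin' -> no
  Line 5: 'bat' -> no
  Line 6: 'fed' -> no
Matching lines: []
Count: 0

0


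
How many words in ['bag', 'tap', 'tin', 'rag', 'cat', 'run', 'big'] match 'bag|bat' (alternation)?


Alternation 'bag|bat' matches either 'bag' or 'bat'.
Checking each word:
  'bag' -> MATCH
  'tap' -> no
  'tin' -> no
  'rag' -> no
  'cat' -> no
  'run' -> no
  'big' -> no
Matches: ['bag']
Count: 1

1


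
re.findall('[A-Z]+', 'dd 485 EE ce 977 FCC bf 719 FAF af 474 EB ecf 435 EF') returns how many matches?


Pattern '[A-Z]+' finds one or more uppercase letters.
Text: 'dd 485 EE ce 977 FCC bf 719 FAF af 474 EB ecf 435 EF'
Scanning for matches:
  Match 1: 'EE'
  Match 2: 'FCC'
  Match 3: 'FAF'
  Match 4: 'EB'
  Match 5: 'EF'
Total matches: 5

5


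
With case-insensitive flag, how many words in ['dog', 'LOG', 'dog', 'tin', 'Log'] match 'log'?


Case-insensitive matching: compare each word's lowercase form to 'log'.
  'dog' -> lower='dog' -> no
  'LOG' -> lower='log' -> MATCH
  'dog' -> lower='dog' -> no
  'tin' -> lower='tin' -> no
  'Log' -> lower='log' -> MATCH
Matches: ['LOG', 'Log']
Count: 2

2


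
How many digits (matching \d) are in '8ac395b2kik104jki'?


\d matches any digit 0-9.
Scanning '8ac395b2kik104jki':
  pos 0: '8' -> DIGIT
  pos 3: '3' -> DIGIT
  pos 4: '9' -> DIGIT
  pos 5: '5' -> DIGIT
  pos 7: '2' -> DIGIT
  pos 11: '1' -> DIGIT
  pos 12: '0' -> DIGIT
  pos 13: '4' -> DIGIT
Digits found: ['8', '3', '9', '5', '2', '1', '0', '4']
Total: 8

8


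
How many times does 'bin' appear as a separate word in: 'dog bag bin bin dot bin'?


Scanning each word for exact match 'bin':
  Word 1: 'dog' -> no
  Word 2: 'bag' -> no
  Word 3: 'bin' -> MATCH
  Word 4: 'bin' -> MATCH
  Word 5: 'dot' -> no
  Word 6: 'bin' -> MATCH
Total matches: 3

3


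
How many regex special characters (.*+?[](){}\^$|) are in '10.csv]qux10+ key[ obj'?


Regex special characters are: . * + ? [ ] ( ) { } \ ^ $ |
Scanning '10.csv]qux10+ key[ obj':
  pos 2: '.' -> SPECIAL
  pos 6: ']' -> SPECIAL
  pos 12: '+' -> SPECIAL
  pos 17: '[' -> SPECIAL
Special chars found: ['.', ']', '+', '[']
Total: 4

4


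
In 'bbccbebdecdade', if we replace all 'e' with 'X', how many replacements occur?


re.sub('e', 'X', text) replaces every occurrence of 'e' with 'X'.
Text: 'bbccbebdecdade'
Scanning for 'e':
  pos 5: 'e' -> replacement #1
  pos 8: 'e' -> replacement #2
  pos 13: 'e' -> replacement #3
Total replacements: 3

3


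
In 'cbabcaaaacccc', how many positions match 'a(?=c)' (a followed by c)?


Lookahead 'a(?=c)' matches 'a' only when followed by 'c'.
String: 'cbabcaaaacccc'
Checking each position where char is 'a':
  pos 2: 'a' -> no (next='b')
  pos 5: 'a' -> no (next='a')
  pos 6: 'a' -> no (next='a')
  pos 7: 'a' -> no (next='a')
  pos 8: 'a' -> MATCH (next='c')
Matching positions: [8]
Count: 1

1


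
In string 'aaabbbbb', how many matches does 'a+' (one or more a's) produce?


Pattern 'a+' matches one or more consecutive a's.
String: 'aaabbbbb'
Scanning for runs of a:
  Match 1: 'aaa' (length 3)
Total matches: 1

1


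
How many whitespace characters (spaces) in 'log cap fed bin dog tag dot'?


\s matches whitespace characters (spaces, tabs, etc.).
Text: 'log cap fed bin dog tag dot'
This text has 7 words separated by spaces.
Number of spaces = number of words - 1 = 7 - 1 = 6

6


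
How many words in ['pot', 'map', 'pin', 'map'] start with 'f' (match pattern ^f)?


Pattern ^f anchors to start of word. Check which words begin with 'f':
  'pot' -> no
  'map' -> no
  'pin' -> no
  'map' -> no
Matching words: []
Count: 0

0


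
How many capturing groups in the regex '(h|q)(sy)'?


To count capturing groups, count each '(' that starts a group.
Pattern: '(h|q)(sy)'
Walking through the pattern:
  Position 0: '(' -> group #1
  Position 5: '(' -> group #2
Total capturing groups: 2

2


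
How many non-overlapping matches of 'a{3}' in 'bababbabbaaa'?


Pattern 'a{3}' matches exactly 3 consecutive a's (greedy, non-overlapping).
String: 'bababbabbaaa'
Scanning for runs of a's:
  Run at pos 1: 'a' (length 1) -> 0 match(es)
  Run at pos 3: 'a' (length 1) -> 0 match(es)
  Run at pos 6: 'a' (length 1) -> 0 match(es)
  Run at pos 9: 'aaa' (length 3) -> 1 match(es)
Matches found: ['aaa']
Total: 1

1


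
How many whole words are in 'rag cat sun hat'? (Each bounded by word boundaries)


Word boundaries (\b) mark the start/end of each word.
Text: 'rag cat sun hat'
Splitting by whitespace:
  Word 1: 'rag'
  Word 2: 'cat'
  Word 3: 'sun'
  Word 4: 'hat'
Total whole words: 4

4


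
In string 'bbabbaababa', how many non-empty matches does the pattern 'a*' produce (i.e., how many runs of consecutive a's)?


Pattern 'a*' matches zero or more a's. We want non-empty runs of consecutive a's.
String: 'bbabbaababa'
Walking through the string to find runs of a's:
  Run 1: positions 2-2 -> 'a'
  Run 2: positions 5-6 -> 'aa'
  Run 3: positions 8-8 -> 'a'
  Run 4: positions 10-10 -> 'a'
Non-empty runs found: ['a', 'aa', 'a', 'a']
Count: 4

4


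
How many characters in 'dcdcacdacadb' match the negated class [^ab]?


Negated class [^ab] matches any char NOT in {a, b}
Scanning 'dcdcacdacadb':
  pos 0: 'd' -> MATCH
  pos 1: 'c' -> MATCH
  pos 2: 'd' -> MATCH
  pos 3: 'c' -> MATCH
  pos 4: 'a' -> no (excluded)
  pos 5: 'c' -> MATCH
  pos 6: 'd' -> MATCH
  pos 7: 'a' -> no (excluded)
  pos 8: 'c' -> MATCH
  pos 9: 'a' -> no (excluded)
  pos 10: 'd' -> MATCH
  pos 11: 'b' -> no (excluded)
Total matches: 8

8


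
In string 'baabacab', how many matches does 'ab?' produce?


Pattern 'ab?' matches 'a' optionally followed by 'b'.
String: 'baabacab'
Scanning left to right for 'a' then checking next char:
  Match 1: 'a' (a not followed by b)
  Match 2: 'ab' (a followed by b)
  Match 3: 'a' (a not followed by b)
  Match 4: 'ab' (a followed by b)
Total matches: 4

4


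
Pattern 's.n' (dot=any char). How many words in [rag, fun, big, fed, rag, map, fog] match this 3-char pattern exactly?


Pattern 's.n' means: starts with 's', any single char, ends with 'n'.
Checking each word (must be exactly 3 chars):
  'rag' (len=3): no
  'fun' (len=3): no
  'big' (len=3): no
  'fed' (len=3): no
  'rag' (len=3): no
  'map' (len=3): no
  'fog' (len=3): no
Matching words: []
Total: 0

0


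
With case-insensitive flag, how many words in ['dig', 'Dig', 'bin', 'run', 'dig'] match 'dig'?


Case-insensitive matching: compare each word's lowercase form to 'dig'.
  'dig' -> lower='dig' -> MATCH
  'Dig' -> lower='dig' -> MATCH
  'bin' -> lower='bin' -> no
  'run' -> lower='run' -> no
  'dig' -> lower='dig' -> MATCH
Matches: ['dig', 'Dig', 'dig']
Count: 3

3


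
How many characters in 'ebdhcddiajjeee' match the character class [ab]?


Character class [ab] matches any of: {a, b}
Scanning string 'ebdhcddiajjeee' character by character:
  pos 0: 'e' -> no
  pos 1: 'b' -> MATCH
  pos 2: 'd' -> no
  pos 3: 'h' -> no
  pos 4: 'c' -> no
  pos 5: 'd' -> no
  pos 6: 'd' -> no
  pos 7: 'i' -> no
  pos 8: 'a' -> MATCH
  pos 9: 'j' -> no
  pos 10: 'j' -> no
  pos 11: 'e' -> no
  pos 12: 'e' -> no
  pos 13: 'e' -> no
Total matches: 2

2


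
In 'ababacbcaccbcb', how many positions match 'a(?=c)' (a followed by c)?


Lookahead 'a(?=c)' matches 'a' only when followed by 'c'.
String: 'ababacbcaccbcb'
Checking each position where char is 'a':
  pos 0: 'a' -> no (next='b')
  pos 2: 'a' -> no (next='b')
  pos 4: 'a' -> MATCH (next='c')
  pos 8: 'a' -> MATCH (next='c')
Matching positions: [4, 8]
Count: 2

2


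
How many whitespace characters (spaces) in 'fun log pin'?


\s matches whitespace characters (spaces, tabs, etc.).
Text: 'fun log pin'
This text has 3 words separated by spaces.
Number of spaces = number of words - 1 = 3 - 1 = 2

2


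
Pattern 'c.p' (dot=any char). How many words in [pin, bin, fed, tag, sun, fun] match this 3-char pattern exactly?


Pattern 'c.p' means: starts with 'c', any single char, ends with 'p'.
Checking each word (must be exactly 3 chars):
  'pin' (len=3): no
  'bin' (len=3): no
  'fed' (len=3): no
  'tag' (len=3): no
  'sun' (len=3): no
  'fun' (len=3): no
Matching words: []
Total: 0

0


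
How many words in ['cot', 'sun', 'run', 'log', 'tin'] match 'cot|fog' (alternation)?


Alternation 'cot|fog' matches either 'cot' or 'fog'.
Checking each word:
  'cot' -> MATCH
  'sun' -> no
  'run' -> no
  'log' -> no
  'tin' -> no
Matches: ['cot']
Count: 1

1


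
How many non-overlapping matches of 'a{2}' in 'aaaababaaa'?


Pattern 'a{2}' matches exactly 2 consecutive a's (greedy, non-overlapping).
String: 'aaaababaaa'
Scanning for runs of a's:
  Run at pos 0: 'aaaa' (length 4) -> 2 match(es)
  Run at pos 5: 'a' (length 1) -> 0 match(es)
  Run at pos 7: 'aaa' (length 3) -> 1 match(es)
Matches found: ['aa', 'aa', 'aa']
Total: 3

3


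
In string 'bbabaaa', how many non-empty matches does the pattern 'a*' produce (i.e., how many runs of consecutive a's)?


Pattern 'a*' matches zero or more a's. We want non-empty runs of consecutive a's.
String: 'bbabaaa'
Walking through the string to find runs of a's:
  Run 1: positions 2-2 -> 'a'
  Run 2: positions 4-6 -> 'aaa'
Non-empty runs found: ['a', 'aaa']
Count: 2

2


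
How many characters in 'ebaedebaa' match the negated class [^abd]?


Negated class [^abd] matches any char NOT in {a, b, d}
Scanning 'ebaedebaa':
  pos 0: 'e' -> MATCH
  pos 1: 'b' -> no (excluded)
  pos 2: 'a' -> no (excluded)
  pos 3: 'e' -> MATCH
  pos 4: 'd' -> no (excluded)
  pos 5: 'e' -> MATCH
  pos 6: 'b' -> no (excluded)
  pos 7: 'a' -> no (excluded)
  pos 8: 'a' -> no (excluded)
Total matches: 3

3


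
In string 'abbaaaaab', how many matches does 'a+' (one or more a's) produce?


Pattern 'a+' matches one or more consecutive a's.
String: 'abbaaaaab'
Scanning for runs of a:
  Match 1: 'a' (length 1)
  Match 2: 'aaaaa' (length 5)
Total matches: 2

2


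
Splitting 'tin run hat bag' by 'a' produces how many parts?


Splitting by 'a' breaks the string at each occurrence of the separator.
Text: 'tin run hat bag'
Parts after split:
  Part 1: 'tin run h'
  Part 2: 't b'
  Part 3: 'g'
Total parts: 3

3


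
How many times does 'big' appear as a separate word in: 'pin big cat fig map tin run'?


Scanning each word for exact match 'big':
  Word 1: 'pin' -> no
  Word 2: 'big' -> MATCH
  Word 3: 'cat' -> no
  Word 4: 'fig' -> no
  Word 5: 'map' -> no
  Word 6: 'tin' -> no
  Word 7: 'run' -> no
Total matches: 1

1


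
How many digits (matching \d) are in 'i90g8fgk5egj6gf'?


\d matches any digit 0-9.
Scanning 'i90g8fgk5egj6gf':
  pos 1: '9' -> DIGIT
  pos 2: '0' -> DIGIT
  pos 4: '8' -> DIGIT
  pos 8: '5' -> DIGIT
  pos 12: '6' -> DIGIT
Digits found: ['9', '0', '8', '5', '6']
Total: 5

5


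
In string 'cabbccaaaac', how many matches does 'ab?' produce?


Pattern 'ab?' matches 'a' optionally followed by 'b'.
String: 'cabbccaaaac'
Scanning left to right for 'a' then checking next char:
  Match 1: 'ab' (a followed by b)
  Match 2: 'a' (a not followed by b)
  Match 3: 'a' (a not followed by b)
  Match 4: 'a' (a not followed by b)
  Match 5: 'a' (a not followed by b)
Total matches: 5

5


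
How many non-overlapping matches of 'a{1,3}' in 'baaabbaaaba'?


Pattern 'a{1,3}' matches between 1 and 3 consecutive a's (greedy).
String: 'baaabbaaaba'
Finding runs of a's and applying greedy matching:
  Run at pos 1: 'aaa' (length 3)
  Run at pos 6: 'aaa' (length 3)
  Run at pos 10: 'a' (length 1)
Matches: ['aaa', 'aaa', 'a']
Count: 3

3
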